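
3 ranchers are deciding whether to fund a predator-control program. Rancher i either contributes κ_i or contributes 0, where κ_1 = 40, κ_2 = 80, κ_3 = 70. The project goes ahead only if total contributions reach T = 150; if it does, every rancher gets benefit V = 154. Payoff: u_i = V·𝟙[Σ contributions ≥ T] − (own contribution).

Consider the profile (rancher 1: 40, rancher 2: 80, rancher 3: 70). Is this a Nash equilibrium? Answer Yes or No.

No

Total = 190 ≥ 150: provided.
Rancher 1 (pledges 40, payoff 114): dropping to 0 → total 150, payoff 154. Profitable deviation.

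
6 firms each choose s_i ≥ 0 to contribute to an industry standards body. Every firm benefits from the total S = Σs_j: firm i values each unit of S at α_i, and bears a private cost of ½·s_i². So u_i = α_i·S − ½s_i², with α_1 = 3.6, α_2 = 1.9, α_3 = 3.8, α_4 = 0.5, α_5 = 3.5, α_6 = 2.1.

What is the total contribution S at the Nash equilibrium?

15.4

Firm i's FOC: ∂u_i/∂s_i = α_i − s_i = 0, so s_i* = α_i.
NE contributions = (3.6, 1.9, 3.8, 0.5, 3.5, 2.1); S = 15.4.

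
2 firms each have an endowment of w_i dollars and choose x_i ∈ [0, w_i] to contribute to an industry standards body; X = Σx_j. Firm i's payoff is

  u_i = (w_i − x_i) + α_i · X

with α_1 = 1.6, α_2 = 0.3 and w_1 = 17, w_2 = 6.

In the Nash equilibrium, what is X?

17

∂u_i/∂x_i = α_i − 1, so firm i contributes w_i if α_i > 1, else 0.
α_i > 1 for i ∈ {1}; NE contributions (17, 0), X = 17.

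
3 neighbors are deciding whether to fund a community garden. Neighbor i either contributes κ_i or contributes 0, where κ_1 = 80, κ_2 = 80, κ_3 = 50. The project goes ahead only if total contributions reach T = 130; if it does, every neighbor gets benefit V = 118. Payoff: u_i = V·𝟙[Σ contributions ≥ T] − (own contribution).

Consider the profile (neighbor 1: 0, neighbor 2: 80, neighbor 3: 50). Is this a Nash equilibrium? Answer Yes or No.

Yes

Total = 130 ≥ 130: provided.
Neighbor 1 (pledges 0, payoff 118): pledging 80 → total 210, payoff 38. No gain.
Neighbor 2 (pledges 80, payoff 38): dropping to 0 → total 50, payoff 0. No gain.
Neighbor 3 (pledges 50, payoff 68): dropping to 0 → total 80, payoff 0. No gain.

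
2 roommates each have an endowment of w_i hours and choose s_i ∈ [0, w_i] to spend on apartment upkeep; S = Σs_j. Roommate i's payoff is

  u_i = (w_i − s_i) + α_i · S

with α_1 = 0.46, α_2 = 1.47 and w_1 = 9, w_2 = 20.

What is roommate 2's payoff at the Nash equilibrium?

∂u_i/∂s_i = α_i − 1, so roommate i contributes w_i if α_i > 1, else 0.
α_i > 1 for i ∈ {2}; NE contributions (0, 20), S = 20.
u_2 = (20 − 20) + 1.47·20 = 29.4.

29.4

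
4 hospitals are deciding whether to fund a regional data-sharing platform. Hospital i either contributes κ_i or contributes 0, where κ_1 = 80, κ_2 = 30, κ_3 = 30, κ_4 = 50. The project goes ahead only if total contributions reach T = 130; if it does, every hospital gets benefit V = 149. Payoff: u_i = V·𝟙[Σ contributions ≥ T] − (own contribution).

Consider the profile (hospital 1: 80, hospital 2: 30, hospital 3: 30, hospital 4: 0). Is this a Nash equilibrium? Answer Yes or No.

Total = 140 ≥ 130: provided.
Hospital 1 (pledges 80, payoff 69): dropping to 0 → total 60, payoff 0. No gain.
Hospital 2 (pledges 30, payoff 119): dropping to 0 → total 110, payoff 0. No gain.
Hospital 3 (pledges 30, payoff 119): dropping to 0 → total 110, payoff 0. No gain.
Hospital 4 (pledges 0, payoff 149): pledging 50 → total 190, payoff 99. No gain.

Yes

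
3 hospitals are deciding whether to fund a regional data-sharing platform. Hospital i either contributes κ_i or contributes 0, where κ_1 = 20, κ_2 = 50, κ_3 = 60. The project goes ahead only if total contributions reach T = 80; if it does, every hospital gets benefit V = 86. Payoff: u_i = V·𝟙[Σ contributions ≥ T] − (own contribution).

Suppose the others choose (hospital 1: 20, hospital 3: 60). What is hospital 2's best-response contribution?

Others' total = 80 ≥ 80; contributing adds cost 50 for no extra benefit.
Best response: 0.

0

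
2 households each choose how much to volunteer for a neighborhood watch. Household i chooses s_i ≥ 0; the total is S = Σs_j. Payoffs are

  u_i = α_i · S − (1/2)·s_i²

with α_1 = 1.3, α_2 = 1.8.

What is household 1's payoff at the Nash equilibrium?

Household i's FOC: ∂u_i/∂s_i = α_i − s_i = 0, so s_i* = α_i.
NE contributions = (1.3, 1.8); S = 3.1.
u_1 = α_1·S − ½·(s_1)² = 1.3·3.1 − ½·1.3² = 3.185.

3.185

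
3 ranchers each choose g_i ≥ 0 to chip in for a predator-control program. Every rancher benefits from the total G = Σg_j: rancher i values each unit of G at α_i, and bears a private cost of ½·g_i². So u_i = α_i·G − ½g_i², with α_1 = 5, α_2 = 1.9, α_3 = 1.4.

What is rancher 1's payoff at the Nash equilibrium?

29

Rancher i's FOC: ∂u_i/∂g_i = α_i − g_i = 0, so g_i* = α_i.
NE contributions = (5, 1.9, 1.4); G = 8.3.
u_1 = α_1·G − ½·(g_1)² = 5·8.3 − ½·5² = 29.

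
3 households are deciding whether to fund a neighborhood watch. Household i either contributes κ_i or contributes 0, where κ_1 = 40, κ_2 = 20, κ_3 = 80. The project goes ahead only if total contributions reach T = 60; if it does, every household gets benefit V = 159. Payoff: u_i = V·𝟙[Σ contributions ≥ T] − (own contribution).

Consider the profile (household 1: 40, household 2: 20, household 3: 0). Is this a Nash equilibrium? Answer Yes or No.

Total = 60 ≥ 60: provided.
Household 1 (pledges 40, payoff 119): dropping to 0 → total 20, payoff 0. No gain.
Household 2 (pledges 20, payoff 139): dropping to 0 → total 40, payoff 0. No gain.
Household 3 (pledges 0, payoff 159): pledging 80 → total 140, payoff 79. No gain.

Yes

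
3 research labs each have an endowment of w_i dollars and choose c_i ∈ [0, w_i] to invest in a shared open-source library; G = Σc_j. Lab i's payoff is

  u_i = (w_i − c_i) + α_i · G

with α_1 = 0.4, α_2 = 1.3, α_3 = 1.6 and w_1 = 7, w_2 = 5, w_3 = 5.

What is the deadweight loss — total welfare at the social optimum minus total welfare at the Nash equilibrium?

∂u_i/∂c_i = α_i − 1, so lab i contributes w_i if α_i > 1, else 0.
α_i > 1 for i ∈ {2, 3}; NE contributions (0, 5, 5), G = 10.
W^NE = Σw_i − G^NE + (Σα_i)·G^NE = 17 + 2.3·10 = 40.
Planner: ∂(Σu_j)/∂c_i = Σα_j − 1 = 2.3 > 0, so everyone contributes w_i; G^SO = 17, W^SO = 17 + 2.3·17 = 56.1.
Deadweight loss = 16.1.

16.1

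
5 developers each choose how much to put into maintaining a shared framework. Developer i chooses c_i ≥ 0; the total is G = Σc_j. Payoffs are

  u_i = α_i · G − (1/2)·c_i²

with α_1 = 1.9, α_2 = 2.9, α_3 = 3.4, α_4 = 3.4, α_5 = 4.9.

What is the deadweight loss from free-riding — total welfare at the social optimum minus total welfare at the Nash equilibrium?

Developer i's FOC: ∂u_i/∂c_i = α_i − c_i = 0, so c_i* = α_i.
NE contributions = (1.9, 2.9, 3.4, 3.4, 4.9); G = 16.5.
W^NE = (Σα)·G − ½Σα_i² = 16.5² − ½·59.15 = 242.675.
Planner sets c_i = Σα_j = 16.5 for every i, so G^SO = 5·16.5 = 82.5.
W^SO = (Σα)·G^SO − ½·5·(Σα)² = (5/2)·16.5² = 680.625.
Deadweight loss = W^SO − W^NE = 437.95.

437.95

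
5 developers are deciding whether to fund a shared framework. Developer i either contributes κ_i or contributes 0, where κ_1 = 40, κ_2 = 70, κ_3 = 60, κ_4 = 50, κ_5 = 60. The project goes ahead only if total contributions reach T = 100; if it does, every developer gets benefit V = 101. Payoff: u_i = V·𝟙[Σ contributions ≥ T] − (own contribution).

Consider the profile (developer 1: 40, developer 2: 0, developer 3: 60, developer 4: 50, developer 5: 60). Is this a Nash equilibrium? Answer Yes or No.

No

Total = 210 ≥ 100: provided.
Developer 1 (pledges 40, payoff 61): dropping to 0 → total 170, payoff 101. Profitable deviation.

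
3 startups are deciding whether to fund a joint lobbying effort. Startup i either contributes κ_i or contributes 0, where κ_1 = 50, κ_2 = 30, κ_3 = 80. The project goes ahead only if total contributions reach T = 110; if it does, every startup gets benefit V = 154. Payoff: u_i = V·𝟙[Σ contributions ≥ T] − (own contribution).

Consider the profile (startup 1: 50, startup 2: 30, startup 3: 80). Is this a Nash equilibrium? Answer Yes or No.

No

Total = 160 ≥ 110: provided.
Startup 1 (pledges 50, payoff 104): dropping to 0 → total 110, payoff 154. Profitable deviation.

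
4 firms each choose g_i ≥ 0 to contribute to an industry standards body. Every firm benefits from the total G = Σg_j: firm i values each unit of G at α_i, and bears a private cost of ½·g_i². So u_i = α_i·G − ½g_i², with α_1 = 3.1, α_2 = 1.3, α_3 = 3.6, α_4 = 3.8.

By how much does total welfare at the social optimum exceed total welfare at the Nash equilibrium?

158.59

Firm i's FOC: ∂u_i/∂g_i = α_i − g_i = 0, so g_i* = α_i.
NE contributions = (3.1, 1.3, 3.6, 3.8); G = 11.8.
W^NE = (Σα)·G − ½Σα_i² = 11.8² − ½·38.7 = 119.89.
Planner sets g_i = Σα_j = 11.8 for every i, so G^SO = 4·11.8 = 47.2.
W^SO = (Σα)·G^SO − ½·4·(Σα)² = (4/2)·11.8² = 278.48.
Deadweight loss = W^SO − W^NE = 158.59.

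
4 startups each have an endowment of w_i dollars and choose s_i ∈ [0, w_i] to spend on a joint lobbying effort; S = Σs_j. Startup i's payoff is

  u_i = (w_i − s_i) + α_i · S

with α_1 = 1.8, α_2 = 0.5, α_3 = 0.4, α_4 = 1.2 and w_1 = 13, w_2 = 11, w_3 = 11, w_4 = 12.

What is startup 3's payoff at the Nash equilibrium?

∂u_i/∂s_i = α_i − 1, so startup i contributes w_i if α_i > 1, else 0.
α_i > 1 for i ∈ {1, 4}; NE contributions (13, 0, 0, 12), S = 25.
u_3 = (11 − 0) + 0.4·25 = 21.

21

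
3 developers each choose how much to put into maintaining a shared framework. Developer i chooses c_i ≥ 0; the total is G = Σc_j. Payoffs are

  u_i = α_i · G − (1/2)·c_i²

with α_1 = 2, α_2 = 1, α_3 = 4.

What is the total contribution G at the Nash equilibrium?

7

Developer i's FOC: ∂u_i/∂c_i = α_i − c_i = 0, so c_i* = α_i.
NE contributions = (2, 1, 4); G = 7.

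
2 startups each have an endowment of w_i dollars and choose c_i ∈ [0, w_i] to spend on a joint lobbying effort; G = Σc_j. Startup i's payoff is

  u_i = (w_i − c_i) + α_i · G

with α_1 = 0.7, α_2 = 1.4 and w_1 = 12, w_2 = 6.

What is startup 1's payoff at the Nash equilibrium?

∂u_i/∂c_i = α_i − 1, so startup i contributes w_i if α_i > 1, else 0.
α_i > 1 for i ∈ {2}; NE contributions (0, 6), G = 6.
u_1 = (12 − 0) + 0.7·6 = 16.2.

16.2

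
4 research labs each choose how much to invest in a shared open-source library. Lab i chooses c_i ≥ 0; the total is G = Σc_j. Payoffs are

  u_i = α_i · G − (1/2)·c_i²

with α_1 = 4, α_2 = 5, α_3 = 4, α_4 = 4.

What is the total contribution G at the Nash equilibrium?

17

Lab i's FOC: ∂u_i/∂c_i = α_i − c_i = 0, so c_i* = α_i.
NE contributions = (4, 5, 4, 4); G = 17.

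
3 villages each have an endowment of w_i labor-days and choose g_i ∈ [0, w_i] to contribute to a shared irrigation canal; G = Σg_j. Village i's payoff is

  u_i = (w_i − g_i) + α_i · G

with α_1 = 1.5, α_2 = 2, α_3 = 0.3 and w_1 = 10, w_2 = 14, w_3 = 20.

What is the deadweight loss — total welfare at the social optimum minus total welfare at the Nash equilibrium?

∂u_i/∂g_i = α_i − 1, so village i contributes w_i if α_i > 1, else 0.
α_i > 1 for i ∈ {1, 2}; NE contributions (10, 14, 0), G = 24.
W^NE = Σw_i − G^NE + (Σα_i)·G^NE = 44 + 2.8·24 = 111.2.
Planner: ∂(Σu_j)/∂g_i = Σα_j − 1 = 2.8 > 0, so everyone contributes w_i; G^SO = 44, W^SO = 44 + 2.8·44 = 167.2.
Deadweight loss = 56.

56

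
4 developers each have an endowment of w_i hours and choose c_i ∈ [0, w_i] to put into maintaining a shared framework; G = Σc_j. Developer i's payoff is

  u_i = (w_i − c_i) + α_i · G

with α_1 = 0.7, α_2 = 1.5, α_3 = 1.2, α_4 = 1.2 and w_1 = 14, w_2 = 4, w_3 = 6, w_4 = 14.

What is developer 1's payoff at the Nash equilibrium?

∂u_i/∂c_i = α_i − 1, so developer i contributes w_i if α_i > 1, else 0.
α_i > 1 for i ∈ {2, 3, 4}; NE contributions (0, 4, 6, 14), G = 24.
u_1 = (14 − 0) + 0.7·24 = 30.8.

30.8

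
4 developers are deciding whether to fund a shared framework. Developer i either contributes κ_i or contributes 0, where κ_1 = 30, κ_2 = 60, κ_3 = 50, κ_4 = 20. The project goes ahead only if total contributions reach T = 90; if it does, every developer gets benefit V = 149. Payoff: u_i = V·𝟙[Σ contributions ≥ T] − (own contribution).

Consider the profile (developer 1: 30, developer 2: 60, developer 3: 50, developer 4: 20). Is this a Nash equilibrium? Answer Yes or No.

Total = 160 ≥ 90: provided.
Developer 1 (pledges 30, payoff 119): dropping to 0 → total 130, payoff 149. Profitable deviation.

No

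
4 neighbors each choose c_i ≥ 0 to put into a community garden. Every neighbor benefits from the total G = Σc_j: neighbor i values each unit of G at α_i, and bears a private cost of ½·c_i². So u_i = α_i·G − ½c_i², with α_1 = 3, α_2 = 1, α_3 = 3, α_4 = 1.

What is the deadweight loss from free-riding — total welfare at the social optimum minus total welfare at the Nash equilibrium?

74

Neighbor i's FOC: ∂u_i/∂c_i = α_i − c_i = 0, so c_i* = α_i.
NE contributions = (3, 1, 3, 1); G = 8.
W^NE = (Σα)·G − ½Σα_i² = 8² − ½·20 = 54.
Planner sets c_i = Σα_j = 8 for every i, so G^SO = 4·8 = 32.
W^SO = (Σα)·G^SO − ½·4·(Σα)² = (4/2)·8² = 128.
Deadweight loss = W^SO − W^NE = 74.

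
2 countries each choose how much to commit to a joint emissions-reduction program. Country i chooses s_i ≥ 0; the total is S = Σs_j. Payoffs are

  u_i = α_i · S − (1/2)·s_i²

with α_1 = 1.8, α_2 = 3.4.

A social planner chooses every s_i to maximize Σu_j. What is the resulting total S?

10.4

Planner FOC: ∂(Σu_j)/∂s_i = (Σα_j) − s_i = 0, so s_i^SO = Σα_j = 5.2 for every i; S^SO = 10.4.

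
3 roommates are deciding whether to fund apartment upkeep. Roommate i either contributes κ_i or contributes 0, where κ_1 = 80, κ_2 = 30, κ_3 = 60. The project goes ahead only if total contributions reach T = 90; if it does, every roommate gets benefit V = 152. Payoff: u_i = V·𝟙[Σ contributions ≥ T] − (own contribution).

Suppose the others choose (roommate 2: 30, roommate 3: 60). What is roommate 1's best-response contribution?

Others' total = 90 ≥ 90; contributing adds cost 80 for no extra benefit.
Best response: 0.

0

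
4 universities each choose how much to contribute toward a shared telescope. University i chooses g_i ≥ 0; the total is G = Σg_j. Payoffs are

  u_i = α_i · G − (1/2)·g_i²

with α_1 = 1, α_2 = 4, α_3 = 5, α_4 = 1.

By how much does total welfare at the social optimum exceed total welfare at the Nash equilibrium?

142.5

University i's FOC: ∂u_i/∂g_i = α_i − g_i = 0, so g_i* = α_i.
NE contributions = (1, 4, 5, 1); G = 11.
W^NE = (Σα)·G − ½Σα_i² = 11² − ½·43 = 99.5.
Planner sets g_i = Σα_j = 11 for every i, so G^SO = 4·11 = 44.
W^SO = (Σα)·G^SO − ½·4·(Σα)² = (4/2)·11² = 242.
Deadweight loss = W^SO − W^NE = 142.5.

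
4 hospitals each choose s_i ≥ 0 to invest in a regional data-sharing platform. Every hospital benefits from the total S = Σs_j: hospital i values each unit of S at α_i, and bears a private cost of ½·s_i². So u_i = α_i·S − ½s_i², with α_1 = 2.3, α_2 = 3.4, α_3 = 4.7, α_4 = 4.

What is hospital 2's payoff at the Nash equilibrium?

43.18

Hospital i's FOC: ∂u_i/∂s_i = α_i − s_i = 0, so s_i* = α_i.
NE contributions = (2.3, 3.4, 4.7, 4); S = 14.4.
u_2 = α_2·S − ½·(s_2)² = 3.4·14.4 − ½·3.4² = 43.18.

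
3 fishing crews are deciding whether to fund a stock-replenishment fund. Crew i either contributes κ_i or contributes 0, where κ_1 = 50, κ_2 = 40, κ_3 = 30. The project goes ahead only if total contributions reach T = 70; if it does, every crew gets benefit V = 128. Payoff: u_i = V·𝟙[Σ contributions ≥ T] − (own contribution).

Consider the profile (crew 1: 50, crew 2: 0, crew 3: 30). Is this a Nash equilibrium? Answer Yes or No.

Yes

Total = 80 ≥ 70: provided.
Crew 1 (pledges 50, payoff 78): dropping to 0 → total 30, payoff 0. No gain.
Crew 2 (pledges 0, payoff 128): pledging 40 → total 120, payoff 88. No gain.
Crew 3 (pledges 30, payoff 98): dropping to 0 → total 50, payoff 0. No gain.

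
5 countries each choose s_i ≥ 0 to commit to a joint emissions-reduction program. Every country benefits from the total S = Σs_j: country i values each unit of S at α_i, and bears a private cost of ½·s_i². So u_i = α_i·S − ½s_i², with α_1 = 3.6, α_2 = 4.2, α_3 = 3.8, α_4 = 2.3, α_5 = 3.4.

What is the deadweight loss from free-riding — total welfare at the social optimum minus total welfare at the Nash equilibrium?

479.88

Country i's FOC: ∂u_i/∂s_i = α_i − s_i = 0, so s_i* = α_i.
NE contributions = (3.6, 4.2, 3.8, 2.3, 3.4); S = 17.3.
W^NE = (Σα)·S − ½Σα_i² = 17.3² − ½·61.89 = 268.345.
Planner sets s_i = Σα_j = 17.3 for every i, so S^SO = 5·17.3 = 86.5.
W^SO = (Σα)·S^SO − ½·5·(Σα)² = (5/2)·17.3² = 748.225.
Deadweight loss = W^SO − W^NE = 479.88.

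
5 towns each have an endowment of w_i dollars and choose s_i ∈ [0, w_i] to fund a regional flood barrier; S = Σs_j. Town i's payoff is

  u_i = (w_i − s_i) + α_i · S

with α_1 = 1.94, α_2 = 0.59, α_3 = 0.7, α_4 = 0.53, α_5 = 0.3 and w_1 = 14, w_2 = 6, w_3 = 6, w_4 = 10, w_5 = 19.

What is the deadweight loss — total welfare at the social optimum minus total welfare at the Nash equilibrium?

∂u_i/∂s_i = α_i − 1, so town i contributes w_i if α_i > 1, else 0.
α_i > 1 for i ∈ {1}; NE contributions (14, 0, 0, 0, 0), S = 14.
W^NE = Σw_i − S^NE + (Σα_i)·S^NE = 55 + 3.06·14 = 97.84.
Planner: ∂(Σu_j)/∂s_i = Σα_j − 1 = 3.06 > 0, so everyone contributes w_i; S^SO = 55, W^SO = 55 + 3.06·55 = 223.3.
Deadweight loss = 125.46.

125.46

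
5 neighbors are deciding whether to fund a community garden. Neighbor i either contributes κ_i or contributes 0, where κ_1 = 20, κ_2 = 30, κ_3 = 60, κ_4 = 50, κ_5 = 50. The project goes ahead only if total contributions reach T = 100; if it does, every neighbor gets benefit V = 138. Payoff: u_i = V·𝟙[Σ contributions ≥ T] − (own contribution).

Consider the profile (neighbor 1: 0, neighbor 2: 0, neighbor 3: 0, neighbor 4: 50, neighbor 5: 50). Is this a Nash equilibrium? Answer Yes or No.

Total = 100 ≥ 100: provided.
Neighbor 1 (pledges 0, payoff 138): pledging 20 → total 120, payoff 118. No gain.
Neighbor 2 (pledges 0, payoff 138): pledging 30 → total 130, payoff 108. No gain.
Neighbor 3 (pledges 0, payoff 138): pledging 60 → total 160, payoff 78. No gain.
Neighbor 4 (pledges 50, payoff 88): dropping to 0 → total 50, payoff 0. No gain.
Neighbor 5 (pledges 50, payoff 88): dropping to 0 → total 50, payoff 0. No gain.

Yes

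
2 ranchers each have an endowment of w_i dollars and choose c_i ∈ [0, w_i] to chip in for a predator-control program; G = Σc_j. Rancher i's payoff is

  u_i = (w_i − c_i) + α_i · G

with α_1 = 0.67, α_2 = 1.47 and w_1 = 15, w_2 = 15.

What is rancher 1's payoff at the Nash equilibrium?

∂u_i/∂c_i = α_i − 1, so rancher i contributes w_i if α_i > 1, else 0.
α_i > 1 for i ∈ {2}; NE contributions (0, 15), G = 15.
u_1 = (15 − 0) + 0.67·15 = 25.05.

25.05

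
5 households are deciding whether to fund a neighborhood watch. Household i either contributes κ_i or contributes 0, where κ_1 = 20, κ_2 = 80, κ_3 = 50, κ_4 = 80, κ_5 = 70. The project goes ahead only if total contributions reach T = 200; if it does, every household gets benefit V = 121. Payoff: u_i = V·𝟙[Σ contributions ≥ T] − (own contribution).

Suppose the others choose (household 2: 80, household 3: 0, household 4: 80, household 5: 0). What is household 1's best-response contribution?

0

Others' total = 160. Even contributing 20 gives 180 < 200: no benefit either way.
Best response: 0.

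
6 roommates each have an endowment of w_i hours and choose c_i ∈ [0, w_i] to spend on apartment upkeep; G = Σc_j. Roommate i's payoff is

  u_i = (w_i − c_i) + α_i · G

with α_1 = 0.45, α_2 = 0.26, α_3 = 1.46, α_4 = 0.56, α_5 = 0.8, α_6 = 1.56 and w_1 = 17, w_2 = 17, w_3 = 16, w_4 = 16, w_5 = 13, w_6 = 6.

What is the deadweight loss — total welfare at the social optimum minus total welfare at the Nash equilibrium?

257.67

∂u_i/∂c_i = α_i − 1, so roommate i contributes w_i if α_i > 1, else 0.
α_i > 1 for i ∈ {3, 6}; NE contributions (0, 0, 16, 0, 0, 6), G = 22.
W^NE = Σw_i − G^NE + (Σα_i)·G^NE = 85 + 4.09·22 = 174.98.
Planner: ∂(Σu_j)/∂c_i = Σα_j − 1 = 4.09 > 0, so everyone contributes w_i; G^SO = 85, W^SO = 85 + 4.09·85 = 432.65.
Deadweight loss = 257.67.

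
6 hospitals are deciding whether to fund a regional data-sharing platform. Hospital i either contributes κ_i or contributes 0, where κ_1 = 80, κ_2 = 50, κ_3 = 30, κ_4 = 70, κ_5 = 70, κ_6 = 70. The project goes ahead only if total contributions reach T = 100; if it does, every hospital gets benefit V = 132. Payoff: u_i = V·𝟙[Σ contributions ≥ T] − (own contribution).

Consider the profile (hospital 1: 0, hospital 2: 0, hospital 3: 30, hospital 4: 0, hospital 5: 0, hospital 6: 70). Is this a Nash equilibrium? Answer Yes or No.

Yes

Total = 100 ≥ 100: provided.
Hospital 1 (pledges 0, payoff 132): pledging 80 → total 180, payoff 52. No gain.
Hospital 2 (pledges 0, payoff 132): pledging 50 → total 150, payoff 82. No gain.
Hospital 3 (pledges 30, payoff 102): dropping to 0 → total 70, payoff 0. No gain.
Hospital 4 (pledges 0, payoff 132): pledging 70 → total 170, payoff 62. No gain.
Hospital 5 (pledges 0, payoff 132): pledging 70 → total 170, payoff 62. No gain.
Hospital 6 (pledges 70, payoff 62): dropping to 0 → total 30, payoff 0. No gain.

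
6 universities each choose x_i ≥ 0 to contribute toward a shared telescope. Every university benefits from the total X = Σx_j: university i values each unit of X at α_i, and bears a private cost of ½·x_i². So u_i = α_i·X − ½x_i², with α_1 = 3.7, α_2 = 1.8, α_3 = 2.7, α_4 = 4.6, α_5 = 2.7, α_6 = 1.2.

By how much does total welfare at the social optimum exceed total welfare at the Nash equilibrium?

584.835

University i's FOC: ∂u_i/∂x_i = α_i − x_i = 0, so x_i* = α_i.
NE contributions = (3.7, 1.8, 2.7, 4.6, 2.7, 1.2); X = 16.7.
W^NE = (Σα)·X − ½Σα_i² = 16.7² − ½·54.11 = 251.835.
Planner sets x_i = Σα_j = 16.7 for every i, so X^SO = 6·16.7 = 100.2.
W^SO = (Σα)·X^SO − ½·6·(Σα)² = (6/2)·16.7² = 836.67.
Deadweight loss = W^SO − W^NE = 584.835.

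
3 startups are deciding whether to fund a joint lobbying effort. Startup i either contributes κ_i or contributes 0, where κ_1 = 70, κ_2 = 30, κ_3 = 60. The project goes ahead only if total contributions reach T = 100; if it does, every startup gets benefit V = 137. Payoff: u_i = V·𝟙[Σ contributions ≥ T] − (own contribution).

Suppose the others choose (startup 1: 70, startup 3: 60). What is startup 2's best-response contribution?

0

Others' total = 130 ≥ 100; contributing adds cost 30 for no extra benefit.
Best response: 0.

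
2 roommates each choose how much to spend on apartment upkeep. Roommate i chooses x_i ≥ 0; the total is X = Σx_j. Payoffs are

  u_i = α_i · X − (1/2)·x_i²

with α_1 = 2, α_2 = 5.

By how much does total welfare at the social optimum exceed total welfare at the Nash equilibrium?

Roommate i's FOC: ∂u_i/∂x_i = α_i − x_i = 0, so x_i* = α_i.
NE contributions = (2, 5); X = 7.
W^NE = (Σα)·X − ½Σα_i² = 7² − ½·29 = 34.5.
Planner sets x_i = Σα_j = 7 for every i, so X^SO = 2·7 = 14.
W^SO = (Σα)·X^SO − ½·2·(Σα)² = (2/2)·7² = 49.
Deadweight loss = W^SO − W^NE = 14.5.

14.5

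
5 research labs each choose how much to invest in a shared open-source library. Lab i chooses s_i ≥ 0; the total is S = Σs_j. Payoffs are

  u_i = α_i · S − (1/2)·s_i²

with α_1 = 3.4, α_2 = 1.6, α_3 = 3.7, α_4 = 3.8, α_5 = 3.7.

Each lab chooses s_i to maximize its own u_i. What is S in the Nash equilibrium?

Lab i's FOC: ∂u_i/∂s_i = α_i − s_i = 0, so s_i* = α_i.
NE contributions = (3.4, 1.6, 3.7, 3.8, 3.7); S = 16.2.

16.2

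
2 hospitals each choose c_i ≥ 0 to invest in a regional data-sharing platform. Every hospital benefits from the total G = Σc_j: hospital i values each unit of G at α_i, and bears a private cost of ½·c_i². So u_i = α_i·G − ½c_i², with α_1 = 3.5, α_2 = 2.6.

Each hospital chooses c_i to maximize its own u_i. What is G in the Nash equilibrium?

6.1

Hospital i's FOC: ∂u_i/∂c_i = α_i − c_i = 0, so c_i* = α_i.
NE contributions = (3.5, 2.6); G = 6.1.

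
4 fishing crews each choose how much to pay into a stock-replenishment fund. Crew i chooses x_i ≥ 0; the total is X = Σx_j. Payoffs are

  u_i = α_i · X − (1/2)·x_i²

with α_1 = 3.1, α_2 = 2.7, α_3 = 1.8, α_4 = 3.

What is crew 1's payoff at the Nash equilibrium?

28.055

Crew i's FOC: ∂u_i/∂x_i = α_i − x_i = 0, so x_i* = α_i.
NE contributions = (3.1, 2.7, 1.8, 3); X = 10.6.
u_1 = α_1·X − ½·(x_1)² = 3.1·10.6 − ½·3.1² = 28.055.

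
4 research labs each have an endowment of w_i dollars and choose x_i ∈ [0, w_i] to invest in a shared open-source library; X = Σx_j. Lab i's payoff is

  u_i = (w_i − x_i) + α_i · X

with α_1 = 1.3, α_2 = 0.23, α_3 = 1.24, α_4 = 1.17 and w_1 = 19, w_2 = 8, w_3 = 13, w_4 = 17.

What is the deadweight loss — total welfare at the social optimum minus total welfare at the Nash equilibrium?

∂u_i/∂x_i = α_i − 1, so lab i contributes w_i if α_i > 1, else 0.
α_i > 1 for i ∈ {1, 3, 4}; NE contributions (19, 0, 13, 17), X = 49.
W^NE = Σw_i − X^NE + (Σα_i)·X^NE = 57 + 2.94·49 = 201.06.
Planner: ∂(Σu_j)/∂x_i = Σα_j − 1 = 2.94 > 0, so everyone contributes w_i; X^SO = 57, W^SO = 57 + 2.94·57 = 224.58.
Deadweight loss = 23.52.

23.52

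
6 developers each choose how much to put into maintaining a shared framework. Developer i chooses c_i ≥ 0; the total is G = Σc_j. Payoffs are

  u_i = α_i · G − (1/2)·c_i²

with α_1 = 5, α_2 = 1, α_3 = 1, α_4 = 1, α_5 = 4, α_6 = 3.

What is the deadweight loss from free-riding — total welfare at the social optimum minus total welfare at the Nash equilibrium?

476.5

Developer i's FOC: ∂u_i/∂c_i = α_i − c_i = 0, so c_i* = α_i.
NE contributions = (5, 1, 1, 1, 4, 3); G = 15.
W^NE = (Σα)·G − ½Σα_i² = 15² − ½·53 = 198.5.
Planner sets c_i = Σα_j = 15 for every i, so G^SO = 6·15 = 90.
W^SO = (Σα)·G^SO − ½·6·(Σα)² = (6/2)·15² = 675.
Deadweight loss = W^SO − W^NE = 476.5.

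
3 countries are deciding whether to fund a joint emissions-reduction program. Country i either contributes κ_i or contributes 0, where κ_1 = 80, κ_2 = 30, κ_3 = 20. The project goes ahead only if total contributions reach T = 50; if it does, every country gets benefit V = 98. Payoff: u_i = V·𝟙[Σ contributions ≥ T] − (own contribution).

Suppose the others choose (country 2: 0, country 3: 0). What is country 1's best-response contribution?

Others' total = 0. Contributing 80 brings total to 80 ≥ 50: gain V − κ_1 = 18.
Best response: 80.

80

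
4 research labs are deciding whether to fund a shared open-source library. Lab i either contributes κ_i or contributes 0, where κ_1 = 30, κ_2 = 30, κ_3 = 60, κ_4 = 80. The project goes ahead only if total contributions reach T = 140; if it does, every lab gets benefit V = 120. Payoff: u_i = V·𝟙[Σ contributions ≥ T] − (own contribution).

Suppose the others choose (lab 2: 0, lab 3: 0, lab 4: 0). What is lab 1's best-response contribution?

0

Others' total = 0. Even contributing 30 gives 30 < 140: no benefit either way.
Best response: 0.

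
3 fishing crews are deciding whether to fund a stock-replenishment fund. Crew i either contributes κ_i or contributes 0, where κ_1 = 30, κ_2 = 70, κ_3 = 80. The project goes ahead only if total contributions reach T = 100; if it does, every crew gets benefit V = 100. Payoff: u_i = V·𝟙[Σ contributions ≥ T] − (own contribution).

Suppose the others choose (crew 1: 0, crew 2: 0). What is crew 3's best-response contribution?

0

Others' total = 0. Even contributing 80 gives 80 < 100: no benefit either way.
Best response: 0.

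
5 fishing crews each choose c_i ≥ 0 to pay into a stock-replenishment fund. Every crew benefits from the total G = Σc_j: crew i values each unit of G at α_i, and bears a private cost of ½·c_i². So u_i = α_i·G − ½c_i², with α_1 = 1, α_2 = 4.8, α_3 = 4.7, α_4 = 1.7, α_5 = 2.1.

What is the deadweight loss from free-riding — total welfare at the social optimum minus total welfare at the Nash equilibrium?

Crew i's FOC: ∂u_i/∂c_i = α_i − c_i = 0, so c_i* = α_i.
NE contributions = (1, 4.8, 4.7, 1.7, 2.1); G = 14.3.
W^NE = (Σα)·G − ½Σα_i² = 14.3² − ½·53.43 = 177.775.
Planner sets c_i = Σα_j = 14.3 for every i, so G^SO = 5·14.3 = 71.5.
W^SO = (Σα)·G^SO − ½·5·(Σα)² = (5/2)·14.3² = 511.225.
Deadweight loss = W^SO − W^NE = 333.45.

333.45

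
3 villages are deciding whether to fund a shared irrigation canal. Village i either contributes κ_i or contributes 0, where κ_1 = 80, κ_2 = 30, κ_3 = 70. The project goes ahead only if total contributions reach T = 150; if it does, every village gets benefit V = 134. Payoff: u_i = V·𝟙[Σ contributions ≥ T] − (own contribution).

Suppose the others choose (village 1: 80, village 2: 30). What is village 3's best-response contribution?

Others' total = 110. Contributing 70 brings total to 180 ≥ 150: gain V − κ_3 = 64.
Best response: 70.

70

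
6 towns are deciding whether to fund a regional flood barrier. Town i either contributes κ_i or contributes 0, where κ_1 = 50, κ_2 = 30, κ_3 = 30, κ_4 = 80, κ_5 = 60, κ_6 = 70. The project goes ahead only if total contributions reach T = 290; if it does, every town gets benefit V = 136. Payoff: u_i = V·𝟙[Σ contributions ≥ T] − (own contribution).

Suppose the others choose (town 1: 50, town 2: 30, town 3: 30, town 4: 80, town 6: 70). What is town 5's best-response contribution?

60

Others' total = 260. Contributing 60 brings total to 320 ≥ 290: gain V − κ_5 = 76.
Best response: 60.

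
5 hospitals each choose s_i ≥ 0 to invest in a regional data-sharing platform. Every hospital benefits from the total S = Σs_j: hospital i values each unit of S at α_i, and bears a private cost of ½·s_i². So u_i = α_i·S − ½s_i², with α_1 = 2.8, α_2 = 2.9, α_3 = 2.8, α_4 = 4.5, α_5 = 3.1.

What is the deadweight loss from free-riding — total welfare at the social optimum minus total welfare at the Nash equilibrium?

Hospital i's FOC: ∂u_i/∂s_i = α_i − s_i = 0, so s_i* = α_i.
NE contributions = (2.8, 2.9, 2.8, 4.5, 3.1); S = 16.1.
W^NE = (Σα)·S − ½Σα_i² = 16.1² − ½·53.95 = 232.235.
Planner sets s_i = Σα_j = 16.1 for every i, so S^SO = 5·16.1 = 80.5.
W^SO = (Σα)·S^SO − ½·5·(Σα)² = (5/2)·16.1² = 648.025.
Deadweight loss = W^SO − W^NE = 415.79.

415.79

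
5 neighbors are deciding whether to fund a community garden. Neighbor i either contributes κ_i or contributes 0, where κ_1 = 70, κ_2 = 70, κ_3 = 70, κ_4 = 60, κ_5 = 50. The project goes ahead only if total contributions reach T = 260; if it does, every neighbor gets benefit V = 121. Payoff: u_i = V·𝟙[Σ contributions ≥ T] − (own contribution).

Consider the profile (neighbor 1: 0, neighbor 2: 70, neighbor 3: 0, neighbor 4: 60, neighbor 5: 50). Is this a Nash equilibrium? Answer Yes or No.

No

Total = 180 < 260: not provided.
Neighbor 1 (pledges 0, payoff 0): pledging 70 → total 250, payoff -70. No gain.
Neighbor 2 (pledges 70, payoff -70): dropping to 0 → total 110, payoff 0. Profitable deviation.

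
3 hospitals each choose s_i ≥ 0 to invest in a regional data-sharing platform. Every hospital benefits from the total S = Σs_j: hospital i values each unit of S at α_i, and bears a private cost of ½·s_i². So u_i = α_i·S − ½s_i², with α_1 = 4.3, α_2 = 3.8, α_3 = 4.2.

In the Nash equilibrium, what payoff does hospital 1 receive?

Hospital i's FOC: ∂u_i/∂s_i = α_i − s_i = 0, so s_i* = α_i.
NE contributions = (4.3, 3.8, 4.2); S = 12.3.
u_1 = α_1·S − ½·(s_1)² = 4.3·12.3 − ½·4.3² = 43.645.

43.645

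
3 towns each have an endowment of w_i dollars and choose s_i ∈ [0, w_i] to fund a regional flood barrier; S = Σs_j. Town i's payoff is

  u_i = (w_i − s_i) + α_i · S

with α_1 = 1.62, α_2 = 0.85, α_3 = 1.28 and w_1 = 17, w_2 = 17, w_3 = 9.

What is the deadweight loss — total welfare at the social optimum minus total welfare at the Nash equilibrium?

∂u_i/∂s_i = α_i − 1, so town i contributes w_i if α_i > 1, else 0.
α_i > 1 for i ∈ {1, 3}; NE contributions (17, 0, 9), S = 26.
W^NE = Σw_i − S^NE + (Σα_i)·S^NE = 43 + 2.75·26 = 114.5.
Planner: ∂(Σu_j)/∂s_i = Σα_j − 1 = 2.75 > 0, so everyone contributes w_i; S^SO = 43, W^SO = 43 + 2.75·43 = 161.25.
Deadweight loss = 46.75.

46.75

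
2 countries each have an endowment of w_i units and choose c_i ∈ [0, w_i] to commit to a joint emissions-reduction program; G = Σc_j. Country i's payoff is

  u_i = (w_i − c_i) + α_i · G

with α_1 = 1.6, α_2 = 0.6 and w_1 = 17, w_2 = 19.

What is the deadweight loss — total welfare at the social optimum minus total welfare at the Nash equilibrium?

22.8

∂u_i/∂c_i = α_i − 1, so country i contributes w_i if α_i > 1, else 0.
α_i > 1 for i ∈ {1}; NE contributions (17, 0), G = 17.
W^NE = Σw_i − G^NE + (Σα_i)·G^NE = 36 + 1.2·17 = 56.4.
Planner: ∂(Σu_j)/∂c_i = Σα_j − 1 = 1.2 > 0, so everyone contributes w_i; G^SO = 36, W^SO = 36 + 1.2·36 = 79.2.
Deadweight loss = 22.8.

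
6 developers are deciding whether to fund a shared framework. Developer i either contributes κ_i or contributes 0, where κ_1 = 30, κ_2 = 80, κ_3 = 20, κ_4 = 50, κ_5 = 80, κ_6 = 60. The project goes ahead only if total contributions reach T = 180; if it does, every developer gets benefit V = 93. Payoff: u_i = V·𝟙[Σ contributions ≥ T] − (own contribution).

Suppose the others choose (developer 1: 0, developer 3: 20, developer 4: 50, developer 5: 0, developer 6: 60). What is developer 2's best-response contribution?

80

Others' total = 130. Contributing 80 brings total to 210 ≥ 180: gain V − κ_2 = 13.
Best response: 80.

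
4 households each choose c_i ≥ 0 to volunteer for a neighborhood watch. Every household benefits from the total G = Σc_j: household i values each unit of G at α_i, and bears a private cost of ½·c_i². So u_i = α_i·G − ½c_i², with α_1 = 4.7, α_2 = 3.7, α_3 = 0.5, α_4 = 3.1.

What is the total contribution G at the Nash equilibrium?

12

Household i's FOC: ∂u_i/∂c_i = α_i − c_i = 0, so c_i* = α_i.
NE contributions = (4.7, 3.7, 0.5, 3.1); G = 12.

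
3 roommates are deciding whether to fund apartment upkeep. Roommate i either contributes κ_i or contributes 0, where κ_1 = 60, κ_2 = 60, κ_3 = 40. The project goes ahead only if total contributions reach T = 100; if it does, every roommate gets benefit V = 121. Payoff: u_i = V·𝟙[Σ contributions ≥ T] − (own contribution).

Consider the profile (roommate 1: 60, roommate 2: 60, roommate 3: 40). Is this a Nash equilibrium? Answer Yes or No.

Total = 160 ≥ 100: provided.
Roommate 1 (pledges 60, payoff 61): dropping to 0 → total 100, payoff 121. Profitable deviation.

No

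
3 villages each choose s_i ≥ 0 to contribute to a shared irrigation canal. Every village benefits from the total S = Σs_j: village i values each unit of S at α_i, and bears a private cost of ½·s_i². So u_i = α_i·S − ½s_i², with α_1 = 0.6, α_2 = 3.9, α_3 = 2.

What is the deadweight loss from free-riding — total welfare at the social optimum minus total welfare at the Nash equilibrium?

Village i's FOC: ∂u_i/∂s_i = α_i − s_i = 0, so s_i* = α_i.
NE contributions = (0.6, 3.9, 2); S = 6.5.
W^NE = (Σα)·S − ½Σα_i² = 6.5² − ½·19.57 = 32.465.
Planner sets s_i = Σα_j = 6.5 for every i, so S^SO = 3·6.5 = 19.5.
W^SO = (Σα)·S^SO − ½·3·(Σα)² = (3/2)·6.5² = 63.375.
Deadweight loss = W^SO − W^NE = 30.91.

30.91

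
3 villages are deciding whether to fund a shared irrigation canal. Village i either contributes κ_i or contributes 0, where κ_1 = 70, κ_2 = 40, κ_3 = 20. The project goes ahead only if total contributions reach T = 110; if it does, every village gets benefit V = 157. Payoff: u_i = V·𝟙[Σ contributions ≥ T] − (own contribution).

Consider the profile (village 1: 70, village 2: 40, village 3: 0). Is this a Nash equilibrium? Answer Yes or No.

Total = 110 ≥ 110: provided.
Village 1 (pledges 70, payoff 87): dropping to 0 → total 40, payoff 0. No gain.
Village 2 (pledges 40, payoff 117): dropping to 0 → total 70, payoff 0. No gain.
Village 3 (pledges 0, payoff 157): pledging 20 → total 130, payoff 137. No gain.

Yes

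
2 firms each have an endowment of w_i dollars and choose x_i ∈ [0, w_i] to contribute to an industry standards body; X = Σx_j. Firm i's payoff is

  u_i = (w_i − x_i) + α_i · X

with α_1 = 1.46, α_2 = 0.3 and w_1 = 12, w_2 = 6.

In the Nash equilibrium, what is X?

12

∂u_i/∂x_i = α_i − 1, so firm i contributes w_i if α_i > 1, else 0.
α_i > 1 for i ∈ {1}; NE contributions (12, 0), X = 12.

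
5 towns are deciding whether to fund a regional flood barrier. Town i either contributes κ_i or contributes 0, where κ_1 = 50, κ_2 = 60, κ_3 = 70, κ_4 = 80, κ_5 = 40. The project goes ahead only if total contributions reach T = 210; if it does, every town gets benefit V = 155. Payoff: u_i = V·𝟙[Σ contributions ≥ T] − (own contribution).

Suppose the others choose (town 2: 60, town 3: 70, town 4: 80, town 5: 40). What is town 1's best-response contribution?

0

Others' total = 250 ≥ 210; contributing adds cost 50 for no extra benefit.
Best response: 0.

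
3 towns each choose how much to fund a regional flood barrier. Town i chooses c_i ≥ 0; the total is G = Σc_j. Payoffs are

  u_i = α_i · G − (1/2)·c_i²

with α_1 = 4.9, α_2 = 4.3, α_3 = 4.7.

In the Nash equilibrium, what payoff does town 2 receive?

Town i's FOC: ∂u_i/∂c_i = α_i − c_i = 0, so c_i* = α_i.
NE contributions = (4.9, 4.3, 4.7); G = 13.9.
u_2 = α_2·G − ½·(c_2)² = 4.3·13.9 − ½·4.3² = 50.525.

50.525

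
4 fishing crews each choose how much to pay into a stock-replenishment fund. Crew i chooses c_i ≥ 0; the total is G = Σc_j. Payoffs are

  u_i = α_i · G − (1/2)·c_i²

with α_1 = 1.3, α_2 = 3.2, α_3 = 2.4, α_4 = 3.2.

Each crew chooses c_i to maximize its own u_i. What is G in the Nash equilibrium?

10.1

Crew i's FOC: ∂u_i/∂c_i = α_i − c_i = 0, so c_i* = α_i.
NE contributions = (1.3, 3.2, 2.4, 3.2); G = 10.1.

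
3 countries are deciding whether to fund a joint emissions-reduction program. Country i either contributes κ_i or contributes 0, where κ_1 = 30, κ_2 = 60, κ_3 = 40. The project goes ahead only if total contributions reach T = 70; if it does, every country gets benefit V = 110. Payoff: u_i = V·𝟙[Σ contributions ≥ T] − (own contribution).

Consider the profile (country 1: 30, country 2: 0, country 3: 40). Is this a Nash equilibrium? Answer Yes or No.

Yes

Total = 70 ≥ 70: provided.
Country 1 (pledges 30, payoff 80): dropping to 0 → total 40, payoff 0. No gain.
Country 2 (pledges 0, payoff 110): pledging 60 → total 130, payoff 50. No gain.
Country 3 (pledges 40, payoff 70): dropping to 0 → total 30, payoff 0. No gain.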